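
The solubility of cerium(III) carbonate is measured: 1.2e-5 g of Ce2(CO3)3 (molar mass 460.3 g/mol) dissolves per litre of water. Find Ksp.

1.3e-36

Molar solubility s = (1.2 × 10^-5 g/L) / (460.3 g/mol) = 2.61 × 10^-8 M.
Ce2(CO3)3(s) ⇌ 2 Ce^3+(aq) + 3 CO3^2-(aq)
For each mole of Ce2(CO3)3 that dissolves: [Ce^3+] = 2s, [CO3^2-] = 3s.
Ksp = [Ce^3+]^2[CO3^2-]^3
Substituting: Ksp = (2s)^2(3s)^3 = 108s^5
With s = 2.61 × 10^-8: Ksp = 1.3 x 10^-36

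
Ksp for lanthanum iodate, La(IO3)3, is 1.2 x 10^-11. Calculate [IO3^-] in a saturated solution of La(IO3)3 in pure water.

La(IO3)3(s) ⇌ La^3+(aq) + 3 IO3^-(aq)
Ksp = [La^3+][IO3^-]^3
If s mol/L of La(IO3)3 dissolves, [La^3+] = s and [IO3^-] = 3s.
Ksp = s(3s)^3 = 27s^4
Solving, s = (1.2 x 10^-11/27)^(1/4) = 8.16 × 10^-4 M
[IO3^-] = 3s = 2.4 × 10^-3 M

2.4e-3 M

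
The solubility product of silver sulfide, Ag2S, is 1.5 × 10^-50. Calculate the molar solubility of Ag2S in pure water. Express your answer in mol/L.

s ≈ 1.6 × 10^-17 M

Ag2S(s) ⇌ 2 Ag^+ + S^2-
Ksp = [Ag^+]^2[S^2-]
With molar solubility s: [Ag^+] = 2s, [S^2-] = s.
So Ksp = (2s)^2 × s = 4s^3
s^3 = 1.5 × 10^-50 / 4, so s = 1.6 x 10^-17 M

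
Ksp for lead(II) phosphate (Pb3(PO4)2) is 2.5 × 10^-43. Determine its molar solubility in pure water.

1.2 × 10^-9 M

Pb3(PO4)2(s) <=> 3 Pb^2+(aq) + 2 PO4^3-(aq)
Ksp = [Pb^2+]^3[PO4^3-]^2
With molar solubility s: [Pb^2+] = 3s, [PO4^3-] = 2s.
Substituting: Ksp = (3s)^3(2s)^2 = 108s^5
Solving, s = (2.5 × 10^-43/108)^(1/5) = 1.2 × 10^-9 M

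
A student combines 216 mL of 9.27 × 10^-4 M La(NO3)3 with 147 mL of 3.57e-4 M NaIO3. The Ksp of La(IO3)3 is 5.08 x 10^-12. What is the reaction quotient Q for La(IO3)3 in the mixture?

Total volume = 216 + 147 = 363 mL.
[La^3+] = 9.27 x 10^-4 × (216/363) = 5.516 × 10^-4 M
[IO3^-] = 3.57 x 10^-4 × (147/363) = 1.446 × 10^-4 M
La(IO3)3(s) ⇌ La^3+ + 3 IO3^-, so Q = [La^3+][IO3^-]^3
Q = (5.516 × 10^-4)(1.446 × 10^-4)^3 = 1.67 × 10^-15
Q < Ksp, so no precipitate of La(IO3)3 forms.

Q ≈ 1.67e-15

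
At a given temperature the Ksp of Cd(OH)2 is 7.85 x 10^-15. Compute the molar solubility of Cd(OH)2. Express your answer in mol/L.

s = 1.25 × 10^-5 M

Cd(OH)2(s) <=> Cd^2+(aq) + 2 OH^-(aq)
Ksp = [Cd^2+][OH^-]^2
If s mol/L of Cd(OH)2 dissolves, [Cd^2+] = s and [OH^-] = 2s.
Substituting: Ksp = s(2s)^2 = 4s^3
Solving, s = (7.85 x 10^-15/4)^(1/3) = 1.25 × 10^-5 M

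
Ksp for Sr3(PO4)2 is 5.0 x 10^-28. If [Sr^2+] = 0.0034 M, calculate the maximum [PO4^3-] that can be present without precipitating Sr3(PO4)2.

[PO4^3-] ≈ 1.1e-10 M

Sr3(PO4)2(s) <=> 3 Sr^2+(aq) + 2 PO4^3-(aq)
Ksp = [Sr^2+]^3[PO4^3-]^2
Precipitation begins when Q = Ksp. With [Sr^2+] = 0.0034 M:
5.0 x 10^-28 = (0.0034)^3 × [PO4^3-]^2
[PO4^3-] = (5.0 x 10^-28 / 3.93 × 10^-8)^(1/2) = 1.1 x 10^-10 M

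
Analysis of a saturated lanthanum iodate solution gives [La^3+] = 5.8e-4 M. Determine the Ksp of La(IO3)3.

Ksp = 3.1 × 10^-12

La(IO3)3(s) <=> La^3+(aq) + 3 IO3^-(aq)
Stoichiometry gives [IO3^-] = (3/1)[La^3+] = 1.74 × 10^-3 M.
Ksp = [La^3+][IO3^-]^3
Ksp = 5.8 x 10^-4 × (1.74 x 10^-3)^3 = 3.1 × 10^-12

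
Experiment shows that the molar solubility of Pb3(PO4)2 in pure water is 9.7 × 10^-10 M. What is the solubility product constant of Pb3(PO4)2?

Ksp = 9.3e-44

Pb3(PO4)2(s) ⇌ 3 Pb^2+(aq) + 2 PO4^3-(aq)
With molar solubility s: [Pb^2+] = 3s, [PO4^3-] = 2s.
Ksp = [Pb^2+]^3[PO4^3-]^2
So Ksp = (3s)^3 × (2s)^2 = 108s^5
With s = 9.7 x 10^-10: Ksp = 9.3 x 10^-44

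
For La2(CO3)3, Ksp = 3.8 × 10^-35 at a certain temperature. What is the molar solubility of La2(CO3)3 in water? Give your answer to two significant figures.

s = 5.1 × 10^-8 M

La2(CO3)3(s) ⇌ 2 La^3+(aq) + 3 CO3^2-(aq)
Ksp = [La^3+]^2[CO3^2-]^3
With molar solubility s: [La^3+] = 2s, [CO3^2-] = 3s.
So Ksp = (2s)^2 × (3s)^3 = 108s^5
Solving, s = (3.8 × 10^-35/108)^(1/5) = 5.1 x 10^-8 M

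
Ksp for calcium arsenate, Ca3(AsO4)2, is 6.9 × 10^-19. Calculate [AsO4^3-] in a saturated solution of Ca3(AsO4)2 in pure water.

[AsO4^3-] ≈ 1.8 × 10^-4 M

Ca3(AsO4)2(s) <=> 3 Ca^2+(aq) + 2 AsO4^3-(aq)
Ksp = [Ca^2+]^3[AsO4^3-]^2
Let s = molar solubility. Then [Ca^2+] = 3s and [AsO4^3-] = 2s.
Substituting: Ksp = (3s)^3(2s)^2 = 108s^5
s = (6.9 × 10^-19 / 108)^(1/5) = 9.14 × 10^-5 M
[AsO4^3-] = 2s = 1.8 × 10^-4 M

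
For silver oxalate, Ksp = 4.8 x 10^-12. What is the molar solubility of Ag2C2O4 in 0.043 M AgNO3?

2.6e-9 M

Ag2C2O4(s) <=> 2 Ag^+ + C2O4^2-
Ksp = [Ag^+]^2[C2O4^2-]
Let s be the molar solubility in this solution. [Ag^+] = 0.043 + 2s ≈ 0.043, [C2O4^2-] = s (common-ion effect: Ag^+ is already 0.043 M).
Ksp ≈ (0.043)^2 × s
s = 2.6 x 10^-9 M
Check: 2s = 5.2 × 10^-9 ≪ 0.043, so the approximation is valid.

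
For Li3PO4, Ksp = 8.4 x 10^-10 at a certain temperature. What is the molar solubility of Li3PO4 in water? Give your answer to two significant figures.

s ≈ 2.4 x 10^-3 M

Li3PO4(s) ⇌ 3 Li^+ + PO4^3-
Ksp = [Li^+]^3[PO4^3-]
With molar solubility s: [Li^+] = 3s, [PO4^3-] = s.
Substituting: Ksp = (3s)^3s = 27s^4
s = (8.4 x 10^-10 / 27)^(1/4) = 2.4 × 10^-3 M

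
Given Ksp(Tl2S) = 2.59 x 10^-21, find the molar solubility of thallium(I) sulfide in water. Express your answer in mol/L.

Tl2S(s) ⇌ 2 Tl^+(aq) + S^2-(aq)
Ksp = [Tl^+]^2[S^2-]
For each mole of Tl2S that dissolves: [Tl^+] = 2s, [S^2-] = s.
So Ksp = (2s)^2 × s = 4s^3
Solving, s = (2.59 x 10^-21/4)^(1/3) = 8.65 × 10^-8 M

s = 8.65 × 10^-8 M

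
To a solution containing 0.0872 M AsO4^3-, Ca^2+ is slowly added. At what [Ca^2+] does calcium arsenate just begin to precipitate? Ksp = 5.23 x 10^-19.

[Ca^2+] ≈ 4.10 × 10^-6 M

Ca3(AsO4)2(s) <=> 3 Ca^2+(aq) + 2 AsO4^3-(aq)
Ksp = [Ca^2+]^3[AsO4^3-]^2
Precipitation begins when Q = Ksp. With [AsO4^3-] = 0.0872 M:
5.23 x 10^-19 = (0.0872)^2 × [Ca^2+]^3
[Ca^2+] = (5.23 x 10^-19 / 7.604 x 10^-3)^(1/3) = 4.10 x 10^-6 M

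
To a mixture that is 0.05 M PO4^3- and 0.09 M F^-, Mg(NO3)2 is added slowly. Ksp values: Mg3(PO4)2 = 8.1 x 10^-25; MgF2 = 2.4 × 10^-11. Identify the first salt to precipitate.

Each salt begins to precipitate when Q = Ksp, i.e. when [Mg^2+] reaches its threshold.
For Mg3(PO4)2: 8.1 x 10^-25 = (0.05)^2 × [Mg^2+]^3  ⇒  [Mg^2+] = 6.9 × 10^-8 M.
For MgF2: 2.4 × 10^-11 = (0.09)^2 × [Mg^2+]  ⇒  [Mg^2+] = 3.0 x 10^-9 M.
The salt with the lower threshold [Mg^2+] precipitates first: MgF2.

MgF2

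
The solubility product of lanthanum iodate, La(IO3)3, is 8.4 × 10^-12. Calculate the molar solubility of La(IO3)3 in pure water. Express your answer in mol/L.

s = 7.5e-4 M

La(IO3)3(s) <=> La^3+ + 3 IO3^-
Ksp = [La^3+][IO3^-]^3
With molar solubility s: [La^3+] = s, [IO3^-] = 3s.
Substituting: Ksp = s(3s)^3 = 27s^4
s^4 = 8.4 × 10^-12 / 27, so s = 7.5 x 10^-4 M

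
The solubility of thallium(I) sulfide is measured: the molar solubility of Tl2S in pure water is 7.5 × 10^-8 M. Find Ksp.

Ksp ≈ 1.7 × 10^-21

Tl2S(s) <=> 2 Tl^+(aq) + S^2-(aq)
If s mol/L of Tl2S dissolves, [Tl^+] = 2s and [S^2-] = s.
Ksp = [Tl^+]^2[S^2-]
So Ksp = (2s)^2 × s = 4s^3
Ksp = 4 × (7.5 × 10^-8)^3 = 1.7 x 10^-21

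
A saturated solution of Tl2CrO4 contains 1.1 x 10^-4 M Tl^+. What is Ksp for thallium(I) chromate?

Ksp = 6.7 × 10^-13

Tl2CrO4(s) <=> 2 Tl^+(aq) + CrO4^2-(aq)
Stoichiometry gives [CrO4^2-] = (1/2)[Tl^+] = 5.50 x 10^-5 M.
Ksp = [Tl^+]^2[CrO4^2-]
Ksp = (1.1 x 10^-4)^2 × 5.50 × 10^-5 = 6.7 × 10^-13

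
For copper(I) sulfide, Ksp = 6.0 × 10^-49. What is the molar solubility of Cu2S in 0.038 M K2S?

2.0 x 10^-24 M

Cu2S(s) ⇌ 2 Cu^+ + S^2-
Ksp = [Cu^+]^2[S^2-]
Let s = moles of Cu2S that dissolve per litre. [Cu^+] = 2s, [S^2-] = 0.038 + s ≈ 0.038 (common-ion effect: S^2- is already 0.038 M).
Ksp ≈ (2s)^2 × 0.038
s = 2.0 × 10^-24 M
Check: s = 2.0 x 10^-24 ≪ 0.038, so the approximation is valid.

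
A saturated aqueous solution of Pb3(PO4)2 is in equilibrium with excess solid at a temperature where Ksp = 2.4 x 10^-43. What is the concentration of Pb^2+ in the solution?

[Pb^2+] = 3.5e-9 M

Pb3(PO4)2(s) ⇌ 3 Pb^2+(aq) + 2 PO4^3-(aq)
Ksp = [Pb^2+]^3[PO4^3-]^2
If s mol/L of Pb3(PO4)2 dissolves, [Pb^2+] = 3s and [PO4^3-] = 2s.
Substituting: Ksp = (3s)^3(2s)^2 = 108s^5
s = (2.4 x 10^-43 / 108)^(1/5) = 1.17 x 10^-9 M
[Pb^2+] = 3s = 3.5 x 10^-9 M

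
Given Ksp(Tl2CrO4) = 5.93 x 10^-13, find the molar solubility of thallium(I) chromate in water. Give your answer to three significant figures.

s ≈ 5.29e-5 M

Tl2CrO4(s) ⇌ 2 Tl^+ + CrO4^2-
Ksp = [Tl^+]^2[CrO4^2-]
If s mol/L of Tl2CrO4 dissolves, [Tl^+] = 2s and [CrO4^2-] = s.
Ksp = (2s)^2s = 4s^3
Solving, s = (5.93 x 10^-13/4)^(1/3) = 5.29 x 10^-5 M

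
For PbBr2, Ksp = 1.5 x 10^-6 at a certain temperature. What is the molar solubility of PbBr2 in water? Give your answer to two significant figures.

PbBr2(s) <=> Pb^2+ + 2 Br^-
Ksp = [Pb^2+][Br^-]^2
Let s = molar solubility. Then [Pb^2+] = s and [Br^-] = 2s.
Ksp = s(2s)^2 = 4s^3
Solving, s = (1.5 x 10^-6/4)^(1/3) = 7.2 × 10^-3 M

s ≈ 7.2 x 10^-3 M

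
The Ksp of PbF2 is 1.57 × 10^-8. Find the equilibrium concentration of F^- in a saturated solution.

[F^-] ≈ 3.15e-3 M

PbF2(s) ⇌ Pb^2+(aq) + 2 F^-(aq)
Ksp = [Pb^2+][F^-]^2
For each mole of PbF2 that dissolves: [Pb^2+] = s, [F^-] = 2s.
Substituting: Ksp = s(2s)^2 = 4s^3
Solving, s = (1.57 × 10^-8/4)^(1/3) = 1.577 × 10^-3 M
[F^-] = 2s = 3.15 × 10^-3 M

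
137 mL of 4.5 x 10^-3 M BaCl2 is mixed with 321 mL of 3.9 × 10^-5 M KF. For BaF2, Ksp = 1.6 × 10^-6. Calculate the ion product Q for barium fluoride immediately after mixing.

Q = 1.0e-12

Total volume = 137 + 321 = 458 mL.
[Ba^2+] = 4.5 × 10^-3 × (137/458) = 1.35 × 10^-3 M
[F^-] = 3.9 × 10^-5 × (321/458) = 2.73 × 10^-5 M
BaF2(s) ⇌ Ba^2+ + 2 F^-, so Q = [Ba^2+][F^-]^2
Q = (1.35 × 10^-3)(2.73 x 10^-5)^2 = 1.0 × 10^-12
Q < Ksp, so no precipitate of BaF2 forms.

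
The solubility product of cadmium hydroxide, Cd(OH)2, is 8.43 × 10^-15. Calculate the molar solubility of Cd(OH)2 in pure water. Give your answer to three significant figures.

Cd(OH)2(s) ⇌ Cd^2+ + 2 OH^-
Ksp = [Cd^2+][OH^-]^2
Let s = molar solubility. Then [Cd^2+] = s and [OH^-] = 2s.
So Ksp = s × (2s)^2 = 4s^3
s = (8.43 × 10^-15 / 4)^(1/3) = 1.28 × 10^-5 M

1.28 × 10^-5 M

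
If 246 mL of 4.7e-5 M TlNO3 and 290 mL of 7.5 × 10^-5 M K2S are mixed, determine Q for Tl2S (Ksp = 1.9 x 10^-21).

Q ≈ 1.9 x 10^-14

Total volume = 246 + 290 = 536 mL.
[Tl^+] = 4.7 x 10^-5 × (246/536) = 2.16 x 10^-5 M
[S^2-] = 7.5 x 10^-5 × (290/536) = 4.06 × 10^-5 M
Tl2S(s) ⇌ 2 Tl^+(aq) + S^2-(aq), so Q = [Tl^+]^2[S^2-]
Q = (2.16 x 10^-5)^2(4.06 × 10^-5) = 1.9 × 10^-14
Q > Ksp, so Tl2S will precipitate.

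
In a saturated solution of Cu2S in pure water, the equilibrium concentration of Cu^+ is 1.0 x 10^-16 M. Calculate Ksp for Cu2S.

Ksp = 5.0 x 10^-49

Cu2S(s) <=> 2 Cu^+(aq) + S^2-(aq)
Stoichiometry gives [S^2-] = (1/2)[Cu^+] = 5.00 × 10^-17 M.
Ksp = [Cu^+]^2[S^2-]
Ksp = (1.0 × 10^-16)^2 × 5.00 x 10^-17 = 5.0 × 10^-49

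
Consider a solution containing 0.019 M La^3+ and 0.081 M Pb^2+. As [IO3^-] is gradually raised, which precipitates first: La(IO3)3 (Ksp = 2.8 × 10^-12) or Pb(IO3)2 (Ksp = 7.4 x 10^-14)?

Precipitation of each salt starts when its ion product equals its Ksp.
For La(IO3)3: 2.8 × 10^-12 = 0.019 × [IO3^-]^3  ⇒  [IO3^-] = 5.3 × 10^-4 M.
For Pb(IO3)2: 7.4 x 10^-14 = 0.081 × [IO3^-]^2  ⇒  [IO3^-] = 9.6 × 10^-7 M.
The salt with the lower threshold [IO3^-] precipitates first: Pb(IO3)2.

Pb(IO3)2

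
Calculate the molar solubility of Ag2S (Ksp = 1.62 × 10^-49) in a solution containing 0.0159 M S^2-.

Ag2S(s) ⇌ 2 Ag^+(aq) + S^2-(aq)
Ksp = [Ag^+]^2[S^2-]
Let s = moles of Ag2S that dissolve per litre. [Ag^+] = 2s, [S^2-] = 0.0159 + s ≈ 0.0159 (Ksp is small, so little additional dissolves).
Ksp ≈ (2s)^2 × 0.0159
s = 1.60 × 10^-24 M
Check: s = 1.6 × 10^-24 ≪ 0.0159, so the approximation is valid.

s = 1.60 × 10^-24 M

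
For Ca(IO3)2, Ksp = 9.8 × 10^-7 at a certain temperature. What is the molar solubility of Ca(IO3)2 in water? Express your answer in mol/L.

6.3e-3 M

Ca(IO3)2(s) ⇌ Ca^2+(aq) + 2 IO3^-(aq)
Ksp = [Ca^2+][IO3^-]^2
With molar solubility s: [Ca^2+] = s, [IO3^-] = 2s.
So Ksp = s × (2s)^2 = 4s^3
s^3 = 9.8 × 10^-7 / 4, so s = 6.3 × 10^-3 M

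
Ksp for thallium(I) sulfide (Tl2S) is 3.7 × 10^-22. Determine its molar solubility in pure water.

Tl2S(s) ⇌ 2 Tl^+ + S^2-
Ksp = [Tl^+]^2[S^2-]
Let s = molar solubility. Then [Tl^+] = 2s and [S^2-] = s.
So Ksp = (2s)^2 × s = 4s^3
s^3 = 3.7 × 10^-22 / 4, so s = 4.5 x 10^-8 M

s = 4.5 × 10^-8 M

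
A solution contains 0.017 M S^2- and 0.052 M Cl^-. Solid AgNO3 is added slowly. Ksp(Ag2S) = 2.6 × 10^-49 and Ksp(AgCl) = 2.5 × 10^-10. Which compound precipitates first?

Ag2S

Each salt begins to precipitate when Q = Ksp, i.e. when [Ag^+] reaches its threshold.
For Ag2S: 2.6 × 10^-49 = 0.017 × [Ag^+]^2  ⇒  [Ag^+] = 3.9 × 10^-24 M.
For AgCl: 2.5 × 10^-10 = 0.052 × [Ag^+]  ⇒  [Ag^+] = 4.8 × 10^-9 M.
The salt with the lower threshold [Ag^+] precipitates first: Ag2S.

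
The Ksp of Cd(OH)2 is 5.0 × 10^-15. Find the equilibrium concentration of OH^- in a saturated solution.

Cd(OH)2(s) ⇌ Cd^2+ + 2 OH^-
Ksp = [Cd^2+][OH^-]^2
With molar solubility s: [Cd^2+] = s, [OH^-] = 2s.
Ksp = s(2s)^2 = 4s^3
s = (5.0 × 10^-15 / 4)^(1/3) = 1.08 × 10^-5 M
[OH^-] = 2s = 2.2 x 10^-5 M

2.2 x 10^-5 M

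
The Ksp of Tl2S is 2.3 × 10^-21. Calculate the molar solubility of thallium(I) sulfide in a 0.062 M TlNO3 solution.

s ≈ 6.0 x 10^-19 M

Tl2S(s) ⇌ 2 Tl^+ + S^2-
Ksp = [Tl^+]^2[S^2-]
If s mol/L dissolves here, [Tl^+] = 0.062 + 2s ≈ 0.062, [S^2-] = s (since Tl^+ from TlNO3 dominates).
Ksp ≈ (0.062)^2 × s
s = 6.0 × 10^-19 M
Check: 2s = 1.2 × 10^-18 ≪ 0.062, so the approximation is valid.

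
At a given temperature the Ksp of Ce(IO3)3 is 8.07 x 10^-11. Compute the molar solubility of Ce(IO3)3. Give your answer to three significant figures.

1.31 × 10^-3 M

Ce(IO3)3(s) <=> Ce^3+(aq) + 3 IO3^-(aq)
Ksp = [Ce^3+][IO3^-]^3
If s mol/L of Ce(IO3)3 dissolves, [Ce^3+] = s and [IO3^-] = 3s.
So Ksp = s × (3s)^3 = 27s^4
Solving, s = (8.07 x 10^-11/27)^(1/4) = 1.31 × 10^-3 M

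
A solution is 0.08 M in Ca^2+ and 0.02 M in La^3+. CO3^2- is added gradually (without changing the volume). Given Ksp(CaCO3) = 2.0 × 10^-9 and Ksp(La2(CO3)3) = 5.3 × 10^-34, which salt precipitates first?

Precipitation of each salt starts when its ion product equals its Ksp.
For CaCO3: 2.0 × 10^-9 = 0.08 × [CO3^2-]  ⇒  [CO3^2-] = 2.5 x 10^-8 M.
For La2(CO3)3: 5.3 × 10^-34 = (0.02)^2 × [CO3^2-]^3  ⇒  [CO3^2-] = 1.1 x 10^-10 M.
The salt with the lower threshold [CO3^2-] precipitates first: La2(CO3)3.

La2(CO3)3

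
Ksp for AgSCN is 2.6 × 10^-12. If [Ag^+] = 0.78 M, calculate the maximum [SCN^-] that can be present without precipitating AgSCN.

AgSCN(s) <=> Ag^+(aq) + SCN^-(aq)
Ksp = [Ag^+][SCN^-]
Precipitation begins when Q = Ksp. With [Ag^+] = 0.78 M:
2.6 × 10^-12 = (0.78) × [SCN^-]
[SCN^-] = (2.6 × 10^-12 / 7.8 × 10^-1) = 3.3 x 10^-12 M

3.3e-12 M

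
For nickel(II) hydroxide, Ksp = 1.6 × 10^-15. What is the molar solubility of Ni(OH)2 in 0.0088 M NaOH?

Ni(OH)2(s) ⇌ Ni^2+ + 2 OH^-
Ksp = [Ni^2+][OH^-]^2
Let s = moles of Ni(OH)2 that dissolve per litre. [Ni^2+] = s, [OH^-] = 0.0088 + 2s ≈ 0.0088 (Ksp is small, so little additional dissolves).
Ksp ≈ s × (0.0088)^2
s = 2.1 × 10^-11 M
Check: 2s = 4.1 x 10^-11 ≪ 0.0088, so the approximation is valid.

2.1 × 10^-11 M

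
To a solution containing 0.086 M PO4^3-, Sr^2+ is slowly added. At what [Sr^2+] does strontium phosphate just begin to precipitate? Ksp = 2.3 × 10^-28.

[Sr^2+] = 3.1 × 10^-9 M

Sr3(PO4)2(s) ⇌ 3 Sr^2+ + 2 PO4^3-
Ksp = [Sr^2+]^3[PO4^3-]^2
Precipitation begins when Q = Ksp. With [PO4^3-] = 0.086 M:
2.3 × 10^-28 = (0.086)^2 × [Sr^2+]^3
[Sr^2+] = (2.3 × 10^-28 / 7.40 × 10^-3)^(1/3) = 3.1 × 10^-9 M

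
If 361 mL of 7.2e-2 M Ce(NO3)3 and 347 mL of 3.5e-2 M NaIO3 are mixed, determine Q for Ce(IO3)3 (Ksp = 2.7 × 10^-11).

Total volume = 361 + 347 = 708 mL.
[Ce^3+] = 7.2 x 10^-2 × (361/708) = 3.67 × 10^-2 M
[IO3^-] = 3.5 x 10^-2 × (347/708) = 1.72 x 10^-2 M
Ce(IO3)3(s) ⇌ Ce^3+ + 3 IO3^-, so Q = [Ce^3+][IO3^-]^3
Q = (3.67 × 10^-2)(1.72 × 10^-2)^3 = 1.9 x 10^-7
Q > Ksp, so Ce(IO3)3 will precipitate.

Q ≈ 1.9e-7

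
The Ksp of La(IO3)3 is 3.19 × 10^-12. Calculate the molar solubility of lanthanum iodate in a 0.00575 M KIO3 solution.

La(IO3)3(s) ⇌ La^3+(aq) + 3 IO3^-(aq)
Ksp = [La^3+][IO3^-]^3
Let s = moles of La(IO3)3 that dissolve per litre. [La^3+] = s, [IO3^-] = 0.00575 + 3s ≈ 0.00575 (since IO3^- from KIO3 dominates).
Ksp ≈ s × (0.00575)^3
s = 1.68 x 10^-5 M
Check: 3s = 5.0 × 10^-5 ≪ 0.00575, so the approximation is valid.

s ≈ 1.68 x 10^-5 M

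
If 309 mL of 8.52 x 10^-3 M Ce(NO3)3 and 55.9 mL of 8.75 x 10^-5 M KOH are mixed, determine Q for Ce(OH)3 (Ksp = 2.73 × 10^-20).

Q ≈ 1.74 × 10^-17

Total volume = 309 + 55.9 = 364.9 mL.
[Ce^3+] = 8.52 × 10^-3 × (309/364.9) = 7.215 × 10^-3 M
[OH^-] = 8.75 × 10^-5 × (55.9/364.9) = 1.340 × 10^-5 M
Ce(OH)3(s) ⇌ Ce^3+ + 3 OH^-, so Q = [Ce^3+][OH^-]^3
Q = (7.215 × 10^-3)(1.340 × 10^-5)^3 = 1.74 × 10^-17
Q > Ksp, so Ce(OH)3 will precipitate.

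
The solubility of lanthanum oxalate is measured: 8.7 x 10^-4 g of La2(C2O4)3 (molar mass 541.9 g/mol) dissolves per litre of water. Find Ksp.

Ksp = 1.2e-27

Molar solubility s = (8.7 × 10^-4 g/L) / (541.9 g/mol) = 1.61 × 10^-6 M.
La2(C2O4)3(s) <=> 2 La^3+ + 3 C2O4^2-
For each mole of La2(C2O4)3 that dissolves: [La^3+] = 2s, [C2O4^2-] = 3s.
Ksp = [La^3+]^2[C2O4^2-]^3
So Ksp = (2s)^2 × (3s)^3 = 108s^5
Ksp = 108 × (1.61 x 10^-6)^5 = 1.2 × 10^-27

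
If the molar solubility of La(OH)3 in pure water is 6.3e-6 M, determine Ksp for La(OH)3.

La(OH)3(s) <=> La^3+ + 3 OH^-
With molar solubility s: [La^3+] = s, [OH^-] = 3s.
Ksp = [La^3+][OH^-]^3
Substituting: Ksp = s(3s)^3 = 27s^4
Ksp = 27 × (6.3 × 10^-6)^4 = 4.3 × 10^-20

Ksp = 4.3 × 10^-20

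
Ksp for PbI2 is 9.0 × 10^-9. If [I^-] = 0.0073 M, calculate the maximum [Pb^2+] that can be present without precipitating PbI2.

PbI2(s) ⇌ Pb^2+(aq) + 2 I^-(aq)
Ksp = [Pb^2+][I^-]^2
Precipitation begins when Q = Ksp. With [I^-] = 0.0073 M:
9.0 × 10^-9 = (0.0073)^2 × [Pb^2+]
[Pb^2+] = (9.0 × 10^-9 / 5.33 × 10^-5) = 1.7 × 10^-4 M

[Pb^2+] = 1.7 × 10^-4 M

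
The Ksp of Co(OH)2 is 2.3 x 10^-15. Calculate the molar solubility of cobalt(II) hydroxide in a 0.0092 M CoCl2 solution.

s ≈ 2.5e-7 M

Co(OH)2(s) ⇌ Co^2+(aq) + 2 OH^-(aq)
Ksp = [Co^2+][OH^-]^2
If s mol/L dissolves here, [Co^2+] = 0.0092 + s ≈ 0.0092, [OH^-] = 2s (since Co^2+ from CoCl2 dominates).
Ksp ≈ 0.0092 × (2s)^2
s = 2.5 x 10^-7 M
Check: s = 2.5 × 10^-7 ≪ 0.0092, so the approximation is valid.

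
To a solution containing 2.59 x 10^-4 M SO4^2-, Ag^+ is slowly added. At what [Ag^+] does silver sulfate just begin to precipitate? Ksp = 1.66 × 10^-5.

0.253 M

Ag2SO4(s) ⇌ 2 Ag^+(aq) + SO4^2-(aq)
Ksp = [Ag^+]^2[SO4^2-]
Precipitation begins when Q = Ksp. With [SO4^2-] = 2.59 x 10^-4 M:
1.66 × 10^-5 = (2.59 x 10^-4) × [Ag^+]^2
[Ag^+] = (1.66 × 10^-5 / 2.59 × 10^-4)^(1/2) = 2.53 x 10^-1 M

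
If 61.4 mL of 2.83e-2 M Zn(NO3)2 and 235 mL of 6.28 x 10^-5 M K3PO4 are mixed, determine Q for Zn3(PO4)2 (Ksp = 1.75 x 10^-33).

Q = 4.99 x 10^-16

Total volume = 61.4 + 235 = 296.4 mL.
[Zn^2+] = 2.83 x 10^-2 × (61.4/296.4) = 5.862 × 10^-3 M
[PO4^3-] = 6.28 × 10^-5 × (235/296.4) = 4.979 × 10^-5 M
Zn3(PO4)2(s) <=> 3 Zn^2+ + 2 PO4^3-, so Q = [Zn^2+]^3[PO4^3-]^2
Q = (5.862 x 10^-3)^3(4.979 x 10^-5)^2 = 4.99 × 10^-16
Q > Ksp, so Zn3(PO4)2 will precipitate.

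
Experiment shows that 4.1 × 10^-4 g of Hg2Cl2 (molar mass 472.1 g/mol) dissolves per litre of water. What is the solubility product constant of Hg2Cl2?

2.6 × 10^-18

Molar solubility s = (4.1 x 10^-4 g/L) / (472.1 g/mol) = 8.68 × 10^-7 M.
Hg2Cl2(s) ⇌ Hg2^2+ + 2 Cl^-
For each mole of Hg2Cl2 that dissolves: [Hg2^2+] = s, [Cl^-] = 2s.
Ksp = [Hg2^2+][Cl^-]^2
Ksp = s(2s)^2 = 4s^3
Ksp = 4 × (8.68 x 10^-7)^3 = 2.6 × 10^-18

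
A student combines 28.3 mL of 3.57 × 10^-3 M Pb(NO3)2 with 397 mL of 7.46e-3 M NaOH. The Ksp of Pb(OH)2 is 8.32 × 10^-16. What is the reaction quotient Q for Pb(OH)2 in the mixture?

Q = 1.15 × 10^-8

Total volume = 28.3 + 397 = 425.3 mL.
[Pb^2+] = 3.57 × 10^-3 × (28.3/425.3) = 2.376 × 10^-4 M
[OH^-] = 7.46 × 10^-3 × (397/425.3) = 6.964 × 10^-3 M
Pb(OH)2(s) ⇌ Pb^2+(aq) + 2 OH^-(aq), so Q = [Pb^2+][OH^-]^2
Q = (2.376 × 10^-4)(6.964 × 10^-3)^2 = 1.15 × 10^-8
Q > Ksp, so Pb(OH)2 will precipitate.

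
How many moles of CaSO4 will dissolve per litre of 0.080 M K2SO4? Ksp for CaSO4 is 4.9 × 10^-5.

CaSO4(s) ⇌ Ca^2+(aq) + SO4^2-(aq)
Ksp = [Ca^2+][SO4^2-]
Let s = moles of CaSO4 that dissolve per litre. [Ca^2+] = s, [SO4^2-] = 0.080 + s ≈ 0.080 (common-ion effect: SO4^2- is already 0.080 M).
Ksp ≈ s × 0.080
s = 6.1 × 10^-4 M
Check: s = 6.1 x 10^-4 ≪ 0.080, so the approximation is valid.

s = 6.1 × 10^-4 M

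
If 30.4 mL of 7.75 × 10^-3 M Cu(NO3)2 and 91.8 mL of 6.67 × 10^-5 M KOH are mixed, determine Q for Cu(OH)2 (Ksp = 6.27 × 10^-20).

Total volume = 30.4 + 91.8 = 122.2 mL.
[Cu^2+] = 7.75 × 10^-3 × (30.4/122.2) = 1.928 x 10^-3 M
[OH^-] = 6.67 × 10^-5 × (91.8/122.2) = 5.011 × 10^-5 M
Cu(OH)2(s) ⇌ Cu^2+(aq) + 2 OH^-(aq), so Q = [Cu^2+][OH^-]^2
Q = (1.928 × 10^-3)(5.011 × 10^-5)^2 = 4.84 x 10^-12
Q > Ksp, so Cu(OH)2 will precipitate.

Q ≈ 4.84e-12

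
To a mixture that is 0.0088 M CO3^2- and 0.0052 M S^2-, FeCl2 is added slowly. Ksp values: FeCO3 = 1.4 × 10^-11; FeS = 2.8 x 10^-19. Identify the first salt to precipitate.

FeS

Precipitation of each salt starts when its ion product equals its Ksp.
For FeCO3: 1.4 × 10^-11 = 0.0088 × [Fe^2+]  ⇒  [Fe^2+] = 1.6 x 10^-9 M.
For FeS: 2.8 x 10^-19 = 0.0052 × [Fe^2+]  ⇒  [Fe^2+] = 5.4 × 10^-17 M.
The salt with the lower threshold [Fe^2+] precipitates first: FeS.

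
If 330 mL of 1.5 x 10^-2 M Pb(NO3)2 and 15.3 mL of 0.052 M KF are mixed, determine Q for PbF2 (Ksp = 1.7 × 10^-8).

Total volume = 330 + 15.3 = 345.3 mL.
[Pb^2+] = 1.5 x 10^-2 × (330/345.3) = 1.43 × 10^-2 M
[F^-] = 5.2 x 10^-2 × (15.3/345.3) = 2.30 × 10^-3 M
PbF2(s) ⇌ Pb^2+(aq) + 2 F^-(aq), so Q = [Pb^2+][F^-]^2
Q = (1.43 × 10^-2)(2.30 × 10^-3)^2 = 7.6 × 10^-8
Q > Ksp, so PbF2 will precipitate.

Q = 7.6 × 10^-8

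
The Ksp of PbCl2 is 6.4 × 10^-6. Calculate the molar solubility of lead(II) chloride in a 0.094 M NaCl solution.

PbCl2(s) <=> Pb^2+ + 2 Cl^-
Ksp = [Pb^2+][Cl^-]^2
Let s be the molar solubility in this solution. [Pb^2+] = s, [Cl^-] = 0.094 + 2s ≈ 0.094 (common-ion effect: Cl^- is already 0.094 M).
Ksp ≈ s × (0.094)^2
s = 7.2 × 10^-4 M
Check: 2s = 1.4 x 10^-3 ≪ 0.094, so the approximation is valid.

7.2e-4 M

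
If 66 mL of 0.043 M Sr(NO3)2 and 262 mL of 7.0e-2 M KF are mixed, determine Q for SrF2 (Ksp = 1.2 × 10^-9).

2.7e-5

Total volume = 66 + 262 = 328 mL.
[Sr^2+] = 4.3 × 10^-2 × (66/328) = 8.65 × 10^-3 M
[F^-] = 7.0 × 10^-2 × (262/328) = 5.59 × 10^-2 M
SrF2(s) ⇌ Sr^2+ + 2 F^-, so Q = [Sr^2+][F^-]^2
Q = (8.65 x 10^-3)(5.59 × 10^-2)^2 = 2.7 x 10^-5
Q > Ksp, so SrF2 will precipitate.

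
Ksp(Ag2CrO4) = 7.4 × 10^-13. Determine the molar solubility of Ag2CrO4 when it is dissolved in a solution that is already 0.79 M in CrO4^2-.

Ag2CrO4(s) <=> 2 Ag^+(aq) + CrO4^2-(aq)
Ksp = [Ag^+]^2[CrO4^2-]
Let s = moles of Ag2CrO4 that dissolve per litre. [Ag^+] = 2s, [CrO4^2-] = 0.79 + s ≈ 0.79 (Ksp is small, so little additional dissolves).
Ksp ≈ (2s)^2 × 0.79
s = 4.8 × 10^-7 M
Check: s = 4.8 x 10^-7 ≪ 0.79, so the approximation is valid.

s ≈ 4.8 × 10^-7 M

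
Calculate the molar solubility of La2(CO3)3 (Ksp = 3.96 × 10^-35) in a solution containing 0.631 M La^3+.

s = 1.54e-12 M

La2(CO3)3(s) ⇌ 2 La^3+ + 3 CO3^2-
Ksp = [La^3+]^2[CO3^2-]^3
Let s = moles of La2(CO3)3 that dissolve per litre. [La^3+] = 0.631 + 2s ≈ 0.631, [CO3^2-] = 3s (Ksp is small, so little additional dissolves).
Ksp ≈ (0.631)^2 × (3s)^3
s = 1.54 x 10^-12 M
Check: 2s = 3.1 x 10^-12 ≪ 0.631, so the approximation is valid.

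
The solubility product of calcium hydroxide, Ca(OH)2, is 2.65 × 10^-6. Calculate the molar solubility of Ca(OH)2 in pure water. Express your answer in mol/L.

Ca(OH)2(s) ⇌ Ca^2+ + 2 OH^-
Ksp = [Ca^2+][OH^-]^2
For each mole of Ca(OH)2 that dissolves: [Ca^2+] = s, [OH^-] = 2s.
So Ksp = s × (2s)^2 = 4s^3
s^3 = 2.65 × 10^-6 / 4, so s = 8.72 x 10^-3 M

8.72e-3 M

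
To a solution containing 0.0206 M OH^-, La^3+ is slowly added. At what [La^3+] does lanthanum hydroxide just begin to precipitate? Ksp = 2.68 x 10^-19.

3.07 x 10^-14 M

La(OH)3(s) ⇌ La^3+ + 3 OH^-
Ksp = [La^3+][OH^-]^3
Precipitation begins when Q = Ksp. With [OH^-] = 0.0206 M:
2.68 x 10^-19 = (0.0206)^3 × [La^3+]
[La^3+] = (2.68 x 10^-19 / 8.742 × 10^-6) = 3.07 × 10^-14 M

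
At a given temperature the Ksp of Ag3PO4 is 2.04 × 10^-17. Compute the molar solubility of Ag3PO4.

Ag3PO4(s) ⇌ 3 Ag^+(aq) + PO4^3-(aq)
Ksp = [Ag^+]^3[PO4^3-]
If s mol/L of Ag3PO4 dissolves, [Ag^+] = 3s and [PO4^3-] = s.
Ksp = (3s)^3s = 27s^4
Solving, s = (2.04 × 10^-17/27)^(1/4) = 2.95 × 10^-5 M

s = 2.95 x 10^-5 M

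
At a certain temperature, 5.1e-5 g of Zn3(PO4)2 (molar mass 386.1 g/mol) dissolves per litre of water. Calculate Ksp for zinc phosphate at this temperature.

Ksp ≈ 4.3 × 10^-33

Molar solubility s = (5.1 x 10^-5 g/L) / (386.1 g/mol) = 1.32 x 10^-7 M.
Zn3(PO4)2(s) <=> 3 Zn^2+(aq) + 2 PO4^3-(aq)
Let s = molar solubility. Then [Zn^2+] = 3s and [PO4^3-] = 2s.
Ksp = [Zn^2+]^3[PO4^3-]^2
So Ksp = (3s)^3 × (2s)^2 = 108s^5
Ksp = 108 × (1.32 x 10^-7)^5 = 4.3 x 10^-33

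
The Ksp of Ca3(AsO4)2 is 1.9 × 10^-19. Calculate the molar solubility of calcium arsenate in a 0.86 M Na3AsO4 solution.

Ca3(AsO4)2(s) ⇌ 3 Ca^2+ + 2 AsO4^3-
Ksp = [Ca^2+]^3[AsO4^3-]^2
Let s = moles of Ca3(AsO4)2 that dissolve per litre. [Ca^2+] = 3s, [AsO4^3-] = 0.86 + 2s ≈ 0.86 (since AsO4^3- from Na3AsO4 dominates).
Ksp ≈ (3s)^3 × (0.86)^2
s = 2.1 × 10^-7 M
Check: 2s = 4.2 × 10^-7 ≪ 0.86, so the approximation is valid.

s ≈ 2.1 x 10^-7 M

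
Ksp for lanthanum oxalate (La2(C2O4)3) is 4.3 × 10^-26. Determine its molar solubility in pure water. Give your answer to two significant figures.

s ≈ 3.3 x 10^-6 M

La2(C2O4)3(s) <=> 2 La^3+(aq) + 3 C2O4^2-(aq)
Ksp = [La^3+]^2[C2O4^2-]^3
With molar solubility s: [La^3+] = 2s, [C2O4^2-] = 3s.
Ksp = (2s)^2(3s)^3 = 108s^5
Solving, s = (4.3 × 10^-26/108)^(1/5) = 3.3 × 10^-6 M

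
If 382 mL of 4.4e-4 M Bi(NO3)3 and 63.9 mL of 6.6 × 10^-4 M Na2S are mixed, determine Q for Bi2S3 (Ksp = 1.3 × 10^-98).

Total volume = 382 + 63.9 = 445.9 mL.
[Bi^3+] = 4.4 × 10^-4 × (382/445.9) = 3.77 × 10^-4 M
[S^2-] = 6.6 × 10^-4 × (63.9/445.9) = 9.46 × 10^-5 M
Bi2S3(s) ⇌ 2 Bi^3+(aq) + 3 S^2-(aq), so Q = [Bi^3+]^2[S^2-]^3
Q = (3.77 × 10^-4)^2(9.46 × 10^-5)^3 = 1.2 × 10^-19
Q > Ksp, so Bi2S3 will precipitate.

Q ≈ 1.2 x 10^-19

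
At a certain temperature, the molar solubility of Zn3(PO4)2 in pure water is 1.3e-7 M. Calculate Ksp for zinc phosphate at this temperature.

Zn3(PO4)2(s) <=> 3 Zn^2+ + 2 PO4^3-
Let s = molar solubility. Then [Zn^2+] = 3s and [PO4^3-] = 2s.
Ksp = [Zn^2+]^3[PO4^3-]^2
Substituting: Ksp = (3s)^3(2s)^2 = 108s^5
Ksp = 108 × (1.3 x 10^-7)^5 = 4.0 × 10^-33

Ksp = 4.0e-33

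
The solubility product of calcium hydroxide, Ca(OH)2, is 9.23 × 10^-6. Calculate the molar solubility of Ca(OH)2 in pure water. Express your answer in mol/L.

s ≈ 1.32e-2 M

Ca(OH)2(s) ⇌ Ca^2+ + 2 OH^-
Ksp = [Ca^2+][OH^-]^2
With molar solubility s: [Ca^2+] = s, [OH^-] = 2s.
Ksp = s(2s)^2 = 4s^3
Solving, s = (9.23 × 10^-6/4)^(1/3) = 1.32 × 10^-2 M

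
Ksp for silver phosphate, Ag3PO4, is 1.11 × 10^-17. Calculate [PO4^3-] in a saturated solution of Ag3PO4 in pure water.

2.53 × 10^-5 M

Ag3PO4(s) ⇌ 3 Ag^+(aq) + PO4^3-(aq)
Ksp = [Ag^+]^3[PO4^3-]
If s mol/L of Ag3PO4 dissolves, [Ag^+] = 3s and [PO4^3-] = s.
So Ksp = (3s)^3 × s = 27s^4
s^4 = 1.11 × 10^-17 / 27, so s = 2.532 × 10^-5 M
[PO4^3-] = s = 2.53 × 10^-5 M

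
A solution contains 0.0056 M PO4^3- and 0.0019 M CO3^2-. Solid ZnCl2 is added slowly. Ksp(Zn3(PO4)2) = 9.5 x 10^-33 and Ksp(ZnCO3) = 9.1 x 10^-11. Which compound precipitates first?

Precipitation of each salt starts when its ion product equals its Ksp.
For Zn3(PO4)2: 9.5 x 10^-33 = (0.0056)^2 × [Zn^2+]^3  ⇒  [Zn^2+] = 6.7 × 10^-10 M.
For ZnCO3: 9.1 x 10^-11 = 0.0019 × [Zn^2+]  ⇒  [Zn^2+] = 4.8 × 10^-8 M.
The salt with the lower threshold [Zn^2+] precipitates first: Zn3(PO4)2.

Zn3(PO4)2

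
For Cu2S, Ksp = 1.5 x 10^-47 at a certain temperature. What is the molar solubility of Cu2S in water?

1.6 × 10^-16 M

Cu2S(s) ⇌ 2 Cu^+(aq) + S^2-(aq)
Ksp = [Cu^+]^2[S^2-]
Let s = molar solubility. Then [Cu^+] = 2s and [S^2-] = s.
Ksp = (2s)^2s = 4s^3
Solving, s = (1.5 x 10^-47/4)^(1/3) = 1.6 x 10^-16 M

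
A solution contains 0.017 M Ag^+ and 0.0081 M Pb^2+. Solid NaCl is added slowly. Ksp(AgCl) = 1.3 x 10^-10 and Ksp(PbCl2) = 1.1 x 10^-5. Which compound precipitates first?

Each salt begins to precipitate when Q = Ksp, i.e. when [Cl^-] reaches its threshold.
For AgCl: 1.3 x 10^-10 = 0.017 × [Cl^-]  ⇒  [Cl^-] = 7.6 × 10^-9 M.
For PbCl2: 1.1 x 10^-5 = 0.0081 × [Cl^-]^2  ⇒  [Cl^-] = 3.7 × 10^-2 M.
The salt with the lower threshold [Cl^-] precipitates first: AgCl.

AgCl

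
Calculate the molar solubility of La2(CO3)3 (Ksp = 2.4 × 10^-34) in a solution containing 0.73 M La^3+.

La2(CO3)3(s) ⇌ 2 La^3+ + 3 CO3^2-
Ksp = [La^3+]^2[CO3^2-]^3
Let s = moles of La2(CO3)3 that dissolve per litre. [La^3+] = 0.73 + 2s ≈ 0.73, [CO3^2-] = 3s (Ksp is small, so little additional dissolves).
Ksp ≈ (0.73)^2 × (3s)^3
s = 2.6 × 10^-12 M
Check: 2s = 5.1 x 10^-12 ≪ 0.73, so the approximation is valid.

s = 2.6e-12 M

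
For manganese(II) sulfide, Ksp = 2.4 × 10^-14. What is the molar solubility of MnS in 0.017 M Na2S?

s = 1.4 × 10^-12 M

MnS(s) ⇌ Mn^2+(aq) + S^2-(aq)
Ksp = [Mn^2+][S^2-]
Let s be the molar solubility in this solution. [Mn^2+] = s, [S^2-] = 0.017 + s ≈ 0.017 (since S^2- from Na2S dominates).
Ksp ≈ s × 0.017
s = 1.4 × 10^-12 M
Check: s = 1.4 x 10^-12 ≪ 0.017, so the approximation is valid.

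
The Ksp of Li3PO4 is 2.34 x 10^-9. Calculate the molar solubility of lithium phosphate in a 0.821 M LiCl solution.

Li3PO4(s) ⇌ 3 Li^+(aq) + PO4^3-(aq)
Ksp = [Li^+]^3[PO4^3-]
If s mol/L dissolves here, [Li^+] = 0.821 + 3s ≈ 0.821, [PO4^3-] = s (Ksp is small, so little additional dissolves).
Ksp ≈ (0.821)^3 × s
s = 4.23 × 10^-9 M
Check: 3s = 1.3 x 10^-8 ≪ 0.821, so the approximation is valid.

s = 4.23 x 10^-9 M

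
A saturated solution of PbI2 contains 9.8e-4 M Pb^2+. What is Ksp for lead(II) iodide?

Ksp ≈ 3.8 × 10^-9

PbI2(s) ⇌ Pb^2+ + 2 I^-
Stoichiometry gives [I^-] = (2/1)[Pb^2+] = 1.96 × 10^-3 M.
Ksp = [Pb^2+][I^-]^2
Ksp = 9.8 x 10^-4 × (1.96 x 10^-3)^2 = 3.8 × 10^-9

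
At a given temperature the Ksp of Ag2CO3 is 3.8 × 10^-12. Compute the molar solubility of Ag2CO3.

Ag2CO3(s) <=> 2 Ag^+ + CO3^2-
Ksp = [Ag^+]^2[CO3^2-]
If s mol/L of Ag2CO3 dissolves, [Ag^+] = 2s and [CO3^2-] = s.
Ksp = (2s)^2s = 4s^3
Solving, s = (3.8 × 10^-12/4)^(1/3) = 9.8 × 10^-5 M

s = 9.8 × 10^-5 M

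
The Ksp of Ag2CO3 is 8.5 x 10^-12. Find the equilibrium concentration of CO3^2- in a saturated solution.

[CO3^2-] ≈ 1.3 × 10^-4 M

Ag2CO3(s) <=> 2 Ag^+(aq) + CO3^2-(aq)
Ksp = [Ag^+]^2[CO3^2-]
For each mole of Ag2CO3 that dissolves: [Ag^+] = 2s, [CO3^2-] = s.
So Ksp = (2s)^2 × s = 4s^3
Solving, s = (8.5 x 10^-12/4)^(1/3) = 1.29 × 10^-4 M
[CO3^2-] = s = 1.3 × 10^-4 M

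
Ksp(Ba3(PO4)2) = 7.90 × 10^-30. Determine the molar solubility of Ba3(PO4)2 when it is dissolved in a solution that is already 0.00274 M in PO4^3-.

s ≈ 3.39 × 10^-9 M

Ba3(PO4)2(s) <=> 3 Ba^2+ + 2 PO4^3-
Ksp = [Ba^2+]^3[PO4^3-]^2
If s mol/L dissolves here, [Ba^2+] = 3s, [PO4^3-] = 0.00274 + 2s ≈ 0.00274 (common-ion effect: PO4^3- is already 0.00274 M).
Ksp ≈ (3s)^3 × (0.00274)^2
s = 3.39 × 10^-9 M
Check: 2s = 6.8 × 10^-9 ≪ 0.00274, so the approximation is valid.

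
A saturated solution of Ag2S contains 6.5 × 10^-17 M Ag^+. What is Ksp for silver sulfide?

Ag2S(s) ⇌ 2 Ag^+ + S^2-
Stoichiometry gives [S^2-] = (1/2)[Ag^+] = 3.25 × 10^-17 M.
Ksp = [Ag^+]^2[S^2-]
Ksp = (6.5 x 10^-17)^2 × 3.25 x 10^-17 = 1.4 × 10^-49

Ksp ≈ 1.4e-49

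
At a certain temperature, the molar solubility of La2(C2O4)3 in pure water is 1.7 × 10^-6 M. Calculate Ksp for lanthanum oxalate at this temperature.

Ksp ≈ 1.5 x 10^-27

La2(C2O4)3(s) ⇌ 2 La^3+(aq) + 3 C2O4^2-(aq)
With molar solubility s: [La^3+] = 2s, [C2O4^2-] = 3s.
Ksp = [La^3+]^2[C2O4^2-]^3
Substituting: Ksp = (2s)^2(3s)^3 = 108s^5
Ksp = 108 × (1.7 × 10^-6)^5 = 1.5 × 10^-27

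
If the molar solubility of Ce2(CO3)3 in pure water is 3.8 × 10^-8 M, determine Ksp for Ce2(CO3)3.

8.6 x 10^-36

Ce2(CO3)3(s) ⇌ 2 Ce^3+(aq) + 3 CO3^2-(aq)
For each mole of Ce2(CO3)3 that dissolves: [Ce^3+] = 2s, [CO3^2-] = 3s.
Ksp = [Ce^3+]^2[CO3^2-]^3
Ksp = (2s)^2(3s)^3 = 108s^5
With s = 3.8 × 10^-8: Ksp = 8.6 × 10^-36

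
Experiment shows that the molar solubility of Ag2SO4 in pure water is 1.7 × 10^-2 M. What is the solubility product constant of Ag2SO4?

Ksp ≈ 2.0e-5

Ag2SO4(s) ⇌ 2 Ag^+ + SO4^2-
Let s = molar solubility. Then [Ag^+] = 2s and [SO4^2-] = s.
Ksp = [Ag^+]^2[SO4^2-]
Ksp = (2s)^2s = 4s^3
With s = 1.7 × 10^-2: Ksp = 2.0 × 10^-5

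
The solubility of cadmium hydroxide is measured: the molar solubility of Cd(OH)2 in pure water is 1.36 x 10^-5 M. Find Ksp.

Cd(OH)2(s) ⇌ Cd^2+ + 2 OH^-
With molar solubility s: [Cd^2+] = s, [OH^-] = 2s.
Ksp = [Cd^2+][OH^-]^2
Ksp = s(2s)^2 = 4s^3
Ksp = 4 × (1.36 × 10^-5)^3 = 1.01 x 10^-14

Ksp ≈ 1.01 × 10^-14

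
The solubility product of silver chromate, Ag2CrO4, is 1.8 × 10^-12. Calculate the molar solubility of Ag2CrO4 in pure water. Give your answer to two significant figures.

7.7 x 10^-5 M

Ag2CrO4(s) <=> 2 Ag^+ + CrO4^2-
Ksp = [Ag^+]^2[CrO4^2-]
For each mole of Ag2CrO4 that dissolves: [Ag^+] = 2s, [CrO4^2-] = s.
Ksp = (2s)^2s = 4s^3
Solving, s = (1.8 × 10^-12/4)^(1/3) = 7.7 × 10^-5 M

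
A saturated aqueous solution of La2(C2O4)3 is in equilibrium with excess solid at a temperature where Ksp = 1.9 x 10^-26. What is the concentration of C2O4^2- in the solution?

La2(C2O4)3(s) ⇌ 2 La^3+ + 3 C2O4^2-
Ksp = [La^3+]^2[C2O4^2-]^3
With molar solubility s: [La^3+] = 2s, [C2O4^2-] = 3s.
Substituting: Ksp = (2s)^2(3s)^3 = 108s^5
s = (1.9 x 10^-26 / 108)^(1/5) = 2.81 × 10^-6 M
[C2O4^2-] = 3s = 8.4 x 10^-6 M

[C2O4^2-] ≈ 8.4e-6 M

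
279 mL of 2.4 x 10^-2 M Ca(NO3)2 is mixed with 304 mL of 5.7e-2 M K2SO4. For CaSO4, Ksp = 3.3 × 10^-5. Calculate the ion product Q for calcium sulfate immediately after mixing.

Q ≈ 3.4 × 10^-4

Total volume = 279 + 304 = 583 mL.
[Ca^2+] = 2.4 × 10^-2 × (279/583) = 1.15 x 10^-2 M
[SO4^2-] = 5.7 × 10^-2 × (304/583) = 2.97 × 10^-2 M
CaSO4(s) <=> Ca^2+ + SO4^2-, so Q = [Ca^2+][SO4^2-]
Q = (1.15 × 10^-2)(2.97 x 10^-2) = 3.4 × 10^-4
Q > Ksp, so CaSO4 will precipitate.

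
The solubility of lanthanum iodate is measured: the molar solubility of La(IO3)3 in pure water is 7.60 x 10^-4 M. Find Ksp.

La(IO3)3(s) ⇌ La^3+ + 3 IO3^-
For each mole of La(IO3)3 that dissolves: [La^3+] = s, [IO3^-] = 3s.
Ksp = [La^3+][IO3^-]^3
Substituting: Ksp = s(3s)^3 = 27s^4
With s = 7.60 × 10^-4: Ksp = 9.01 x 10^-12

Ksp = 9.01e-12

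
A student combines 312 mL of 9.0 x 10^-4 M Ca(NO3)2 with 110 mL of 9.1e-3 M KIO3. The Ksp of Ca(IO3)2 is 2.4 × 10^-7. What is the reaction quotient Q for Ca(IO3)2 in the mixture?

Q = 3.7e-9

Total volume = 312 + 110 = 422 mL.
[Ca^2+] = 9.0 × 10^-4 × (312/422) = 6.65 × 10^-4 M
[IO3^-] = 9.1 × 10^-3 × (110/422) = 2.37 × 10^-3 M
Ca(IO3)2(s) ⇌ Ca^2+ + 2 IO3^-, so Q = [Ca^2+][IO3^-]^2
Q = (6.65 × 10^-4)(2.37 × 10^-3)^2 = 3.7 × 10^-9
Q < Ksp, so no precipitate of Ca(IO3)2 forms.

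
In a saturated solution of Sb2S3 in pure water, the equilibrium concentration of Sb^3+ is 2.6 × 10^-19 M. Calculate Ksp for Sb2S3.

Ksp ≈ 4.0 × 10^-93

Sb2S3(s) <=> 2 Sb^3+(aq) + 3 S^2-(aq)
Stoichiometry gives [S^2-] = (3/2)[Sb^3+] = 3.90 x 10^-19 M.
Ksp = [Sb^3+]^2[S^2-]^3
Ksp = (2.6 × 10^-19)^2 × (3.90 x 10^-19)^3 = 4.0 × 10^-93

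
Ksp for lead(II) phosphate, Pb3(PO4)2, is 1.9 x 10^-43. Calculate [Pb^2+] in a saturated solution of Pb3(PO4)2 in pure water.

3.4 x 10^-9 M

Pb3(PO4)2(s) <=> 3 Pb^2+(aq) + 2 PO4^3-(aq)
Ksp = [Pb^2+]^3[PO4^3-]^2
Let s = molar solubility. Then [Pb^2+] = 3s and [PO4^3-] = 2s.
So Ksp = (3s)^3 × (2s)^2 = 108s^5
s^5 = 1.9 x 10^-43 / 108, so s = 1.12 x 10^-9 M
[Pb^2+] = 3s = 3.4 x 10^-9 M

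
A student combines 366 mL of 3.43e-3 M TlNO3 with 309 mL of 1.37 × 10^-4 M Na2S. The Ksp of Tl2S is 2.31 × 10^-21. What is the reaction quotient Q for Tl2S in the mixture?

Total volume = 366 + 309 = 675 mL.
[Tl^+] = 3.43 × 10^-3 × (366/675) = 1.860 × 10^-3 M
[S^2-] = 1.37 × 10^-4 × (309/675) = 6.272 × 10^-5 M
Tl2S(s) ⇌ 2 Tl^+(aq) + S^2-(aq), so Q = [Tl^+]^2[S^2-]
Q = (1.860 × 10^-3)^2(6.272 × 10^-5) = 2.17 × 10^-10
Q > Ksp, so Tl2S will precipitate.

2.17 × 10^-10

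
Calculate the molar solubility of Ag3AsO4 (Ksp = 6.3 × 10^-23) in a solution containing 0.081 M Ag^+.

1.2 x 10^-19 M

Ag3AsO4(s) ⇌ 3 Ag^+(aq) + AsO4^3-(aq)
Ksp = [Ag^+]^3[AsO4^3-]
If s mol/L dissolves here, [Ag^+] = 0.081 + 3s ≈ 0.081, [AsO4^3-] = s (Ksp is small, so little additional dissolves).
Ksp ≈ (0.081)^3 × s
s = 1.2 × 10^-19 M
Check: 3s = 3.6 x 10^-19 ≪ 0.081, so the approximation is valid.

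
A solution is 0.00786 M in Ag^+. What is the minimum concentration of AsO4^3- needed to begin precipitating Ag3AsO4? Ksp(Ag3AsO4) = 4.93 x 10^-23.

1.02 x 10^-16 M

Ag3AsO4(s) <=> 3 Ag^+ + AsO4^3-
Ksp = [Ag^+]^3[AsO4^3-]
Precipitation begins when Q = Ksp. With [Ag^+] = 0.00786 M:
4.93 x 10^-23 = (0.00786)^3 × [AsO4^3-]
[AsO4^3-] = (4.93 x 10^-23 / 4.856 x 10^-7) = 1.02 × 10^-16 M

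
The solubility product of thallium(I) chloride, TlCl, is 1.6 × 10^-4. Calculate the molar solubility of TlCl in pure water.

TlCl(s) ⇌ Tl^+ + Cl^-
Ksp = [Tl^+][Cl^-]
If s mol/L of TlCl dissolves, [Tl^+] = s and [Cl^-] = s.
Ksp = s^2
s = (1.6 × 10^-4)^(1/2) = 1.3 × 10^-2 M

s ≈ 0.013 M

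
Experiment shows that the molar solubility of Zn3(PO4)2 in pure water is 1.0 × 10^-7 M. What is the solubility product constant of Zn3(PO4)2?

Ksp ≈ 1.1e-33

Zn3(PO4)2(s) ⇌ 3 Zn^2+(aq) + 2 PO4^3-(aq)
Let s = molar solubility. Then [Zn^2+] = 3s and [PO4^3-] = 2s.
Ksp = [Zn^2+]^3[PO4^3-]^2
So Ksp = (3s)^3 × (2s)^2 = 108s^5
With s = 1.0 × 10^-7: Ksp = 1.1 × 10^-33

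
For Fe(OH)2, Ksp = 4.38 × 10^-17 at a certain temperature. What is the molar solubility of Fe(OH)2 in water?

Fe(OH)2(s) ⇌ Fe^2+ + 2 OH^-
Ksp = [Fe^2+][OH^-]^2
If s mol/L of Fe(OH)2 dissolves, [Fe^2+] = s and [OH^-] = 2s.
Substituting: Ksp = s(2s)^2 = 4s^3
s^3 = 4.38 × 10^-17 / 4, so s = 2.22 × 10^-6 M

s = 2.22 × 10^-6 M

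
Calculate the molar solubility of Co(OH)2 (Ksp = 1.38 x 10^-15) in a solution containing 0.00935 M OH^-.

s = 1.58e-11 M

Co(OH)2(s) ⇌ Co^2+ + 2 OH^-
Ksp = [Co^2+][OH^-]^2
Let s = moles of Co(OH)2 that dissolve per litre. [Co^2+] = s, [OH^-] = 0.00935 + 2s ≈ 0.00935 (since the OH^- already present dominates).
Ksp ≈ s × (0.00935)^2
s = 1.58 × 10^-11 M
Check: 2s = 3.2 × 10^-11 ≪ 0.00935, so the approximation is valid.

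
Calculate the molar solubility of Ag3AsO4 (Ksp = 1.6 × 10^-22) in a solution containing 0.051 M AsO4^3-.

4.9 × 10^-8 M

Ag3AsO4(s) <=> 3 Ag^+ + AsO4^3-
Ksp = [Ag^+]^3[AsO4^3-]
If s mol/L dissolves here, [Ag^+] = 3s, [AsO4^3-] = 0.051 + s ≈ 0.051 (Ksp is small, so little additional dissolves).
Ksp ≈ (3s)^3 × 0.051
s = 4.9 × 10^-8 M
Check: s = 4.9 × 10^-8 ≪ 0.051, so the approximation is valid.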